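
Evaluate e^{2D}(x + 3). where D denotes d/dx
x + 5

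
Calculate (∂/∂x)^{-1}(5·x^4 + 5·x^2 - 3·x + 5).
x^{5} + \frac{5 x^{3}}{3} - \frac{3 x^{2}}{2} + 5 x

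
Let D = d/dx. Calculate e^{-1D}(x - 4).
x - 5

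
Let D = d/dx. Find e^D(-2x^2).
- 2 x^{2} - 4 x - 2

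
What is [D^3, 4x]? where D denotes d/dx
12D^{2}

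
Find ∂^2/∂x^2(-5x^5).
- 100 x^{3}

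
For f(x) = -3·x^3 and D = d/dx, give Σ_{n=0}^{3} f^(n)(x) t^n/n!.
- 3 t^{3} - 9 t^{2} x - 9 t x^{2} - 3 x^{3}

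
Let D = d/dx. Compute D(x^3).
3 x^{2}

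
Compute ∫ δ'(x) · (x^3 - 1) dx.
0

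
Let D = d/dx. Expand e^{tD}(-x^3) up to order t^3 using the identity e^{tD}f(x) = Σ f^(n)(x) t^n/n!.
- t^{3} - 3 t^{2} x - 3 t x^{2} - x^{3}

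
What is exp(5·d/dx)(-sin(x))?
- \sin{\left(x + 5 \right)}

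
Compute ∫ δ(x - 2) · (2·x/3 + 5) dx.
\frac{19}{3}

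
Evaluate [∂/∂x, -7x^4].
- 28 x^{3}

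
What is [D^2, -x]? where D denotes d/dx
-2D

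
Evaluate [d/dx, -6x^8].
- 48 x^{7}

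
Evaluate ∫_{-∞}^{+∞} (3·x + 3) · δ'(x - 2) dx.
-3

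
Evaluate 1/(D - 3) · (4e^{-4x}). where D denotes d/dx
- \frac{4 e^{- 4 x}}{7}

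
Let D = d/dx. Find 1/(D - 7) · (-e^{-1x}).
\frac{e^{- x}}{8}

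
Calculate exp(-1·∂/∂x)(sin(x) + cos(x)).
\sqrt{2} \cos{\left(- x + \frac{\pi}{4} + 1 \right)}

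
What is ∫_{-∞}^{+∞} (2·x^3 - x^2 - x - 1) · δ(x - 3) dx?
41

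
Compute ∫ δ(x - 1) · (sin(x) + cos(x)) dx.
\cos{\left(1 \right)} + \sin{\left(1 \right)}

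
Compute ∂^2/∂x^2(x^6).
30 x^{4}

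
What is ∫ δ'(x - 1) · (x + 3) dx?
-1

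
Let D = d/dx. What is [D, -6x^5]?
- 30 x^{4}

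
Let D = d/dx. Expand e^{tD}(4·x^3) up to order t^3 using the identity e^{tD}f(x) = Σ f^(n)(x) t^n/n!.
4 t^{3} + 12 t^{2} x + 12 t x^{2} + 4 x^{3}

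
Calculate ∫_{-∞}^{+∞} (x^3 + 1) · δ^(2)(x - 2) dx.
12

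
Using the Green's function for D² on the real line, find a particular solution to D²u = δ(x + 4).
\frac{|x + 4|}{2}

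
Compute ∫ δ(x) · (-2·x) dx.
0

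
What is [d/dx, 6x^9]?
54 x^{8}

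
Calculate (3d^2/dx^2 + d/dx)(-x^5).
5 x^{3} \left(- x - 12\right)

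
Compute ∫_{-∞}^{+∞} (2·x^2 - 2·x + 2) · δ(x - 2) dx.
6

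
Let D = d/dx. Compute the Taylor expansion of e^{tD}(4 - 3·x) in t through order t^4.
- 3 t - 3 x + 4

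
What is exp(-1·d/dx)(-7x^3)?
- 7 x^{3} + 21 x^{2} - 21 x + 7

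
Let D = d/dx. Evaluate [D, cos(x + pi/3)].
- \sin{\left(x + \frac{\pi}{3} \right)}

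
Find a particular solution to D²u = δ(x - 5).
\frac{|x - 5|}{2}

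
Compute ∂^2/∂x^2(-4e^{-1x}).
- 4 e^{- x}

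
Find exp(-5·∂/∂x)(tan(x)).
\tan{\left(x - 5 \right)}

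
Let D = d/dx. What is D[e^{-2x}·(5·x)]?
5 \left(1 - 2 x\right) e^{- 2 x}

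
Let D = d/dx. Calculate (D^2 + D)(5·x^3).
15 x \left(x + 2\right)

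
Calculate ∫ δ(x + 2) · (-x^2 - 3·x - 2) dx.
0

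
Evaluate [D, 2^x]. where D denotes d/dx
2^{x} \log{\left(2 \right)}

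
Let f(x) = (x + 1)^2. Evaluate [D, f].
2 x + 2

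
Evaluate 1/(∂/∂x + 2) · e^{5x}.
\frac{e^{5 x}}{7}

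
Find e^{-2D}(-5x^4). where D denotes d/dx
- 5 x^{4} + 40 x^{3} - 120 x^{2} + 160 x - 80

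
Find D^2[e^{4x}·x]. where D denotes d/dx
\left(16 x + 8\right) e^{4 x}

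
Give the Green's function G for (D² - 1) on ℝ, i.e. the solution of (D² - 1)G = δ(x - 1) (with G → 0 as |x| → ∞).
-\frac{e^{-|x - 1|}}{2}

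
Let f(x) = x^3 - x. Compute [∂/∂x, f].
3 x^{2} - 1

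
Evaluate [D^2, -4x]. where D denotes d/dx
-8D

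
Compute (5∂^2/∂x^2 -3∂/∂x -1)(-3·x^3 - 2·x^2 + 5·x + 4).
3 x^{3} + 29 x^{2} - 83 x - 39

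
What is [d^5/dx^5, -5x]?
-25\frac{d^{4}}{dx^{4}}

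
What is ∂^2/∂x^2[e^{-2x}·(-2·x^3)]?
4 x \left(- 2 x^{2} + 6 x - 3\right) e^{- 2 x}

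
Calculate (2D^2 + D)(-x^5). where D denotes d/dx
5 x^{3} \left(- x - 8\right)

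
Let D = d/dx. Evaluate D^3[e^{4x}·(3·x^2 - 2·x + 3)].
\left(192 x^{2} + 160 x + 168\right) e^{4 x}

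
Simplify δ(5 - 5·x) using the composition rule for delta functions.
\frac{\delta(x - 1)}{5}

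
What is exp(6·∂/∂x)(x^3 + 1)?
x^{3} + 18 x^{2} + 108 x + 217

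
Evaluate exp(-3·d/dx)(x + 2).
x - 1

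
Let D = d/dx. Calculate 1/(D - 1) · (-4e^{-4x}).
\frac{4 e^{- 4 x}}{5}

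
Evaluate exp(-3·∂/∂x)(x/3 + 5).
\frac{x}{3} + 4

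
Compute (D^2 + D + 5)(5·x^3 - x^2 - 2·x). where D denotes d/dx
25 x^{3} + 10 x^{2} + 18 x - 4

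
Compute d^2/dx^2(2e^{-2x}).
8 e^{- 2 x}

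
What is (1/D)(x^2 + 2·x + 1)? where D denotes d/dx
\frac{x^{3}}{3} + x^{2} + x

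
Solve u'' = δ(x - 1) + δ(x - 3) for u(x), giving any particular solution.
\frac{|x - 1|}{2} + \frac{|x - 3|}{2}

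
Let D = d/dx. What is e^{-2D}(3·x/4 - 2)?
\frac{3 x}{4} - \frac{7}{2}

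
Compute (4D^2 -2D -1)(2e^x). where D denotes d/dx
2 e^{x}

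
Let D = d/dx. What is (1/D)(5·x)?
\frac{5 x^{2}}{2}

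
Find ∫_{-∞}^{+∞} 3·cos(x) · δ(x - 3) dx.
3 \cos{\left(3 \right)}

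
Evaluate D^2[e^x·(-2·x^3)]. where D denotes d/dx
- 2 x \left(x^{2} + 6 x + 6\right) e^{x}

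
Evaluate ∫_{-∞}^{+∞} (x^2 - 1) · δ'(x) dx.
0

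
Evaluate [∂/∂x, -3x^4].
- 12 x^{3}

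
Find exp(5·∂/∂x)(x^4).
x^{4} + 20 x^{3} + 150 x^{2} + 500 x + 625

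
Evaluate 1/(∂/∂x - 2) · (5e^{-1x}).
- \frac{5 e^{- x}}{3}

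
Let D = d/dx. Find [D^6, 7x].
42D^{5}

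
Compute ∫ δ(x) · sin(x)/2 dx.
0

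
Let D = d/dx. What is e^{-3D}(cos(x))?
\cos{\left(x - 3 \right)}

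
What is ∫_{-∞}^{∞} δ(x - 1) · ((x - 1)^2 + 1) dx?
1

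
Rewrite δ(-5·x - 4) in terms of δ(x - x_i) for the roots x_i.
\frac{\delta(x + 4/5)}{5}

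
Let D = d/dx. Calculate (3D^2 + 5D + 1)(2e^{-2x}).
6 e^{- 2 x}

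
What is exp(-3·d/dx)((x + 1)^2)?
x^{2} - 4 x + 4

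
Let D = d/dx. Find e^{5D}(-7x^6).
- 7 x^{6} - 210 x^{5} - 2625 x^{4} - 17500 x^{3} - 65625 x^{2} - 131250 x - 109375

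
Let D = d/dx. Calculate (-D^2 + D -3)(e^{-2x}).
- 9 e^{- 2 x}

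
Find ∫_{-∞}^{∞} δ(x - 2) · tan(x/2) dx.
\tan{\left(1 \right)}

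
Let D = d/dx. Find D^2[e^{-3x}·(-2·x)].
6 \left(2 - 3 x\right) e^{- 3 x}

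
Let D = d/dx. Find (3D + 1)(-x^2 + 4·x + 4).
- x^{2} - 2 x + 16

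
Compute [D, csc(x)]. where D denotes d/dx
- \cot{\left(x \right)} \csc{\left(x \right)}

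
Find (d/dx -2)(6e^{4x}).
12 e^{4 x}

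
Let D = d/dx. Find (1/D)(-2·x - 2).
- x^{2} - 2 x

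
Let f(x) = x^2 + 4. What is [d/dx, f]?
2 x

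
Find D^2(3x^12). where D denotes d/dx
396 x^{10}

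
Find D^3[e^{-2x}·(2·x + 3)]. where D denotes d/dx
- 16 x e^{- 2 x}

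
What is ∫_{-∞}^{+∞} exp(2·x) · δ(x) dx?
1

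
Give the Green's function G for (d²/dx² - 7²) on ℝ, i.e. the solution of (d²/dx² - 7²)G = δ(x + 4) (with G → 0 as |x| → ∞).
-\frac{e^{-7|x + 4|}}{14}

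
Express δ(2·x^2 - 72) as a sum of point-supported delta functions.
\frac{\delta(x - 6) + \delta(x + 6)}{24}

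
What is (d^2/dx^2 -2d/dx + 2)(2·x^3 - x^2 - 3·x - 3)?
4 x^{3} - 14 x^{2} + 10 x - 2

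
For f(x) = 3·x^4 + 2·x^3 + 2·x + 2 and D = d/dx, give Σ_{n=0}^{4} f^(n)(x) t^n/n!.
3 t^{4} + t^{3} \left(12 x + 2\right) + 6 t^{2} x \left(3 x + 1\right) + 2 t \left(6 x^{3} + 3 x^{2} + 1\right) + 3 x^{4} + 2 x^{3} + 2 x + 2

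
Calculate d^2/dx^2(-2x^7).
- 84 x^{5}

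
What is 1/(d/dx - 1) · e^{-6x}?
- \frac{e^{- 6 x}}{7}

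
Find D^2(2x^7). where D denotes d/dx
84 x^{5}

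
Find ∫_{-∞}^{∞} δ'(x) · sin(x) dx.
-1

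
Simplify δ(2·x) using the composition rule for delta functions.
\frac{\delta(x)}{2}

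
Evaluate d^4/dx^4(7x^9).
21168 x^{5}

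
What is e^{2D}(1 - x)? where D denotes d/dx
- x - 1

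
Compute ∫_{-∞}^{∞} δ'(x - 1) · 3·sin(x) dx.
- 3 \cos{\left(1 \right)}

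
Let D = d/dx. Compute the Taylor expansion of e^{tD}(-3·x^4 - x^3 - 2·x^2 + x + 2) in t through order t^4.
- 3 t^{4} - t^{3} \left(12 x + 1\right) - t^{2} \left(18 x^{2} + 3 x + 2\right) - t \left(12 x^{3} + 3 x^{2} + 4 x - 1\right) - 3 x^{4} - x^{3} - 2 x^{2} + x + 2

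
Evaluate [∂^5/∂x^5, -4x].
-20\frac{d^{4}}{dx^{4}}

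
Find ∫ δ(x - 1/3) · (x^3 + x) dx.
\frac{10}{27}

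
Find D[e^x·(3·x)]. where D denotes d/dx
3 \left(x + 1\right) e^{x}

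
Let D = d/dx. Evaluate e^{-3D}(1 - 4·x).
13 - 4 x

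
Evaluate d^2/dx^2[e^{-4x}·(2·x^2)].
4 \left(8 x^{2} - 8 x + 1\right) e^{- 4 x}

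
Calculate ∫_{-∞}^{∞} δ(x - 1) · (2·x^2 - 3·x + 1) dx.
0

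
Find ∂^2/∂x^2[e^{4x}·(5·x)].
\left(80 x + 40\right) e^{4 x}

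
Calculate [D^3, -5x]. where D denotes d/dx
-15D^{2}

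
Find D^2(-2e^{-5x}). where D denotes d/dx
- 50 e^{- 5 x}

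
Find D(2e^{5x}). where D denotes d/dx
10 e^{5 x}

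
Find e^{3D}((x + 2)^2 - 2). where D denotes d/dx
x^{2} + 10 x + 23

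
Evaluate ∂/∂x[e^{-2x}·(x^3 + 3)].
\left(- 2 x^{3} + 3 x^{2} - 6\right) e^{- 2 x}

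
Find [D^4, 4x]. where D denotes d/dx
16D^{3}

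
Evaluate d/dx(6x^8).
48 x^{7}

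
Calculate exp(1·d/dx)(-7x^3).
- 7 x^{3} - 21 x^{2} - 21 x - 7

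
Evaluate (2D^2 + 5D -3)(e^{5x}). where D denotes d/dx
72 e^{5 x}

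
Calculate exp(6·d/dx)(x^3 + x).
x^{3} + 18 x^{2} + 109 x + 222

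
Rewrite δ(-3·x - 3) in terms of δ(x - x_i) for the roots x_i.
\frac{\delta(x + 1)}{3}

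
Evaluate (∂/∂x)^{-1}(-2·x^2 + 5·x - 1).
- \frac{2 x^{3}}{3} + \frac{5 x^{2}}{2} - x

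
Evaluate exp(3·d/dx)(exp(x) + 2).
e^{x + 3} + 2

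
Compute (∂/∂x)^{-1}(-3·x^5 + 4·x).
- \frac{x^{6}}{2} + 2 x^{2}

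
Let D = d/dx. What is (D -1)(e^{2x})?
e^{2 x}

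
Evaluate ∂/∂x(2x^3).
6 x^{2}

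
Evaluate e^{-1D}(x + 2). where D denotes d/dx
x + 1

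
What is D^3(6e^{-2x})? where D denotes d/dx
- 48 e^{- 2 x}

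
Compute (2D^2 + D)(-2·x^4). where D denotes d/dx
8 x^{2} \left(- x - 6\right)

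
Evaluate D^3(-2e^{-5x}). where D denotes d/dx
250 e^{- 5 x}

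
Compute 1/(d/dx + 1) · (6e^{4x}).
\frac{6 e^{4 x}}{5}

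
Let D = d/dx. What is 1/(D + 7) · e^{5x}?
\frac{e^{5 x}}{12}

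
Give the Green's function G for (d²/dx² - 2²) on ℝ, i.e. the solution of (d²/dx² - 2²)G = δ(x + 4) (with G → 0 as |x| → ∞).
-\frac{e^{-2|x + 4|}}{4}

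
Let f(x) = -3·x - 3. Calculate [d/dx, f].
-3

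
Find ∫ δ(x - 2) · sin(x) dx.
\sin{\left(2 \right)}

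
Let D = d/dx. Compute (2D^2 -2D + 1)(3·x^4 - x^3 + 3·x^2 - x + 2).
3 x^{4} - 25 x^{3} + 81 x^{2} - 25 x + 16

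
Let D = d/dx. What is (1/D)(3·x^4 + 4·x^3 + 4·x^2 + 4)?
\frac{3 x^{5}}{5} + x^{4} + \frac{4 x^{3}}{3} + 4 x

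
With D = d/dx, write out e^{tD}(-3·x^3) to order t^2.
3 x \left(- 3 t^{2} - 3 t x - x^{2}\right)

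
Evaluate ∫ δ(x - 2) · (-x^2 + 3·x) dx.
2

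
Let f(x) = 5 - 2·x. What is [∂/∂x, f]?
-2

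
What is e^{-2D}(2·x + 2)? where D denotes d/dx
2 x - 2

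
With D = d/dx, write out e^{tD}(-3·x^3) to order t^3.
- 3 t^{3} - 9 t^{2} x - 9 t x^{2} - 3 x^{3}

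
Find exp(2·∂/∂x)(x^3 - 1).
x^{3} + 6 x^{2} + 12 x + 7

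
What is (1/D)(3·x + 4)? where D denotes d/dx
\frac{3 x^{2}}{2} + 4 x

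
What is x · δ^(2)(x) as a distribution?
-2\delta'(x)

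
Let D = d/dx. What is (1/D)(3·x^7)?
\frac{3 x^{8}}{8}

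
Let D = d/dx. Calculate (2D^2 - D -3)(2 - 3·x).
9 x - 3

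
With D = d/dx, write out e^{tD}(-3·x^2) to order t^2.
- 3 t^{2} - 6 t x - 3 x^{2}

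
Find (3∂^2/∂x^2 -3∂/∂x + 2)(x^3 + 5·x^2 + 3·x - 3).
2 x^{3} + x^{2} - 6 x + 15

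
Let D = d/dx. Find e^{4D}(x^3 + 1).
x^{3} + 12 x^{2} + 48 x + 65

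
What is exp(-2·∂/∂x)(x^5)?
x^{5} - 10 x^{4} + 40 x^{3} - 80 x^{2} + 80 x - 32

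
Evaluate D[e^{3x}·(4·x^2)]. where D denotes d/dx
4 x \left(3 x + 2\right) e^{3 x}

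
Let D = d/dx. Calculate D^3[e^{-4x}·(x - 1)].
16 \left(7 - 4 x\right) e^{- 4 x}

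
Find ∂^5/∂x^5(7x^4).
0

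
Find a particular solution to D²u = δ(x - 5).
\frac{|x - 5|}{2}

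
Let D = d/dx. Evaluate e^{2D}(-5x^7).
- 5 x^{7} - 70 x^{6} - 420 x^{5} - 1400 x^{4} - 2800 x^{3} - 3360 x^{2} - 2240 x - 640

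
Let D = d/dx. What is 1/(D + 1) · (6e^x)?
3 e^{x}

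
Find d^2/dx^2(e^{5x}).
25 e^{5 x}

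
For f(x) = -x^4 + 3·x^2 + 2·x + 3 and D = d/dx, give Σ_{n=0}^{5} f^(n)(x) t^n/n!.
- t^{4} - 4 t^{3} x + t^{2} \left(3 - 6 x^{2}\right) + 2 t \left(- 2 x^{3} + 3 x + 1\right) - x^{4} + 3 x^{2} + 2 x + 3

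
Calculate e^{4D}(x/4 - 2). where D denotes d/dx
\frac{x}{4} - 1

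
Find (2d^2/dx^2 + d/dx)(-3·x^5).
15 x^{3} \left(- x - 8\right)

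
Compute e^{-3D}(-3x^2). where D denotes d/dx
- 3 x^{2} + 18 x - 27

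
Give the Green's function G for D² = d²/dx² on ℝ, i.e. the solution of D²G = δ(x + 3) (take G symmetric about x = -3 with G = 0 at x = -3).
\frac{|x + 3|}{2}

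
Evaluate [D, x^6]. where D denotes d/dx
6 x^{5}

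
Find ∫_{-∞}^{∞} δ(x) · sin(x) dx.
0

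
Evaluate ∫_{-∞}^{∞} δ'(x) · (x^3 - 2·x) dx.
2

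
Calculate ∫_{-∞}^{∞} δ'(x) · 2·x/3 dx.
- \frac{2}{3}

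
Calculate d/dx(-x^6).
- 6 x^{5}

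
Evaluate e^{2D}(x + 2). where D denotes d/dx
x + 4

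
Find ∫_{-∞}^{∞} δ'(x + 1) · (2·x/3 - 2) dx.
- \frac{2}{3}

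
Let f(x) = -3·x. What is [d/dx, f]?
-3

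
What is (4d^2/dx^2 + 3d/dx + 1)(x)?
x + 3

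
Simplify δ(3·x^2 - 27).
\frac{\delta(x - 3) + \delta(x + 3)}{18}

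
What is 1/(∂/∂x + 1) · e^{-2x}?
- e^{- 2 x}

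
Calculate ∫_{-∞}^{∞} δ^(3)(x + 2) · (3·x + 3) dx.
0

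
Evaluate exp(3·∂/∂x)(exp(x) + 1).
e^{x + 3} + 1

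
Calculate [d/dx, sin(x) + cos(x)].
- \sin{\left(x \right)} + \cos{\left(x \right)}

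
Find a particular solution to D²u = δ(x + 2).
\frac{|x + 2|}{2}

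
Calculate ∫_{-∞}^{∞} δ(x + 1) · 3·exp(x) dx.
\frac{3}{e}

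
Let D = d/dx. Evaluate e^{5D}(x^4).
x^{4} + 20 x^{3} + 150 x^{2} + 500 x + 625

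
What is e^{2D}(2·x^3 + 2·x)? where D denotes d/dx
2 x^{3} + 12 x^{2} + 26 x + 20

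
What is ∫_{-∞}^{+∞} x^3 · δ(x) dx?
0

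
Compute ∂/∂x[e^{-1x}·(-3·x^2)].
3 x \left(x - 2\right) e^{- x}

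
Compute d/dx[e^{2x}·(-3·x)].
\left(- 6 x - 3\right) e^{2 x}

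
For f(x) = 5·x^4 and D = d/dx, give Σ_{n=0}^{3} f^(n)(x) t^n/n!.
5 x \left(4 t^{3} + 6 t^{2} x + 4 t x^{2} + x^{3}\right)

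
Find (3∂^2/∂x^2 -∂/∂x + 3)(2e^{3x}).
54 e^{3 x}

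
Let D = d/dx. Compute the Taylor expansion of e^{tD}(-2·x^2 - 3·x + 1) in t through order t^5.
- 2 t^{2} - t \left(4 x + 3\right) - 2 x^{2} - 3 x + 1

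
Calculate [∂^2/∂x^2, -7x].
-14\frac{d}{dx}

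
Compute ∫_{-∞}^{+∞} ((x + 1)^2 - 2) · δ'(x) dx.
-2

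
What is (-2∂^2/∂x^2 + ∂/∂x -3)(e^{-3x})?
- 24 e^{- 3 x}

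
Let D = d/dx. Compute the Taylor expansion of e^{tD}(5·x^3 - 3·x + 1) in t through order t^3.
5 t^{3} + 15 t^{2} x + 3 t \left(5 x^{2} - 1\right) + 5 x^{3} - 3 x + 1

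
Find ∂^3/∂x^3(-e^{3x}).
- 27 e^{3 x}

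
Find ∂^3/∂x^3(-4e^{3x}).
- 108 e^{3 x}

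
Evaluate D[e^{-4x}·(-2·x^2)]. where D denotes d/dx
4 x \left(2 x - 1\right) e^{- 4 x}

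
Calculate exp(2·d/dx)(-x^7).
- x^{7} - 14 x^{6} - 84 x^{5} - 280 x^{4} - 560 x^{3} - 672 x^{2} - 448 x - 128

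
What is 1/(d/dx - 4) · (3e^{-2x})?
- \frac{e^{- 2 x}}{2}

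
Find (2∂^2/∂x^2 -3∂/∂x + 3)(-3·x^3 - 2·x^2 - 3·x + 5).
- 9 x^{3} + 21 x^{2} - 33 x + 16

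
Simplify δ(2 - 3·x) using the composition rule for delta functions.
\frac{\delta(x - 2/3)}{3}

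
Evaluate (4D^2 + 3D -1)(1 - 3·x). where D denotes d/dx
3 x - 10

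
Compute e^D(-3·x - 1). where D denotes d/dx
- 3 x - 4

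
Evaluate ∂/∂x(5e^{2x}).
10 e^{2 x}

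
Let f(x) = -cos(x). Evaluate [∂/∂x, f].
\sin{\left(x \right)}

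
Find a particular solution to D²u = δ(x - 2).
\frac{|x - 2|}{2}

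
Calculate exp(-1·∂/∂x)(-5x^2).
- 5 x^{2} + 10 x - 5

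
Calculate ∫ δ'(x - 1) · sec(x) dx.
- \tan{\left(1 \right)} \sec{\left(1 \right)}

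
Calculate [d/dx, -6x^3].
- 18 x^{2}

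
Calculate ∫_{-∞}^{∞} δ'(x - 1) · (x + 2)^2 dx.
-6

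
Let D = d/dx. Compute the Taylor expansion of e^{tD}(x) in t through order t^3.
t + x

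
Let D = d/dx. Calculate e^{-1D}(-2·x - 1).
1 - 2 x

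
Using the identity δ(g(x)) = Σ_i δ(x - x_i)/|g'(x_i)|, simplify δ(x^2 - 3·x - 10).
\frac{\delta(x + 2) + \delta(x - 5)}{7}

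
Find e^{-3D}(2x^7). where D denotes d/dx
2 x^{7} - 42 x^{6} + 378 x^{5} - 1890 x^{4} + 5670 x^{3} - 10206 x^{2} + 10206 x - 4374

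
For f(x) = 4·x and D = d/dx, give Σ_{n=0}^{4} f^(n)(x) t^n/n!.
4 t + 4 x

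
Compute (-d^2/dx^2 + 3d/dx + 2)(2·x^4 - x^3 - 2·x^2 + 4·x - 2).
4 x^{4} + 22 x^{3} - 37 x^{2} + 2 x + 12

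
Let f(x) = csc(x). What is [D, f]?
- \cot{\left(x \right)} \csc{\left(x \right)}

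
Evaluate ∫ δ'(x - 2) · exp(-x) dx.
e^{-2}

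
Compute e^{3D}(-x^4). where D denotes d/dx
- x^{4} - 12 x^{3} - 54 x^{2} - 108 x - 81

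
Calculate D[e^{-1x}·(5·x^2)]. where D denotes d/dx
5 x \left(2 - x\right) e^{- x}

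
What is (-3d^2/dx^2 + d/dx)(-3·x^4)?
12 x^{2} \left(9 - x\right)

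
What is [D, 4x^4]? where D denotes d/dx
16 x^{3}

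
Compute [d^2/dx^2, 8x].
16\frac{d}{dx}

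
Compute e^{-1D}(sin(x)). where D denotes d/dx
\sin{\left(x - 1 \right)}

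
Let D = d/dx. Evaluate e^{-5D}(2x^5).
2 x^{5} - 50 x^{4} + 500 x^{3} - 2500 x^{2} + 6250 x - 6250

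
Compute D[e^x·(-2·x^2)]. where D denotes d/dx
2 x \left(- x - 2\right) e^{x}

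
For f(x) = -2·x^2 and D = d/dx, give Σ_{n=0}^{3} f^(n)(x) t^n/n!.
- 2 t^{2} - 4 t x - 2 x^{2}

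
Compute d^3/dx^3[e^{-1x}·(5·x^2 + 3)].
\left(- 5 x^{2} + 30 x - 33\right) e^{- x}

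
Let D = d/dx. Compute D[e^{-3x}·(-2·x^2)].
2 x \left(3 x - 2\right) e^{- 3 x}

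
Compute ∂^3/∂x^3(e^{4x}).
64 e^{4 x}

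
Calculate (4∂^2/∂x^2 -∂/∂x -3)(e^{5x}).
92 e^{5 x}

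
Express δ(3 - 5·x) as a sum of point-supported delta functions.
\frac{\delta(x - 3/5)}{5}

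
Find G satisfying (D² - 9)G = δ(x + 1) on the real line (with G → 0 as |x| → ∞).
-\frac{e^{-3|x + 1|}}{6}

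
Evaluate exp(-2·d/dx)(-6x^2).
- 6 x^{2} + 24 x - 24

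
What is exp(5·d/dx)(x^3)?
x^{3} + 15 x^{2} + 75 x + 125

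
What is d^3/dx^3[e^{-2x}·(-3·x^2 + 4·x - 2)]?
4 \left(6 x^{2} - 26 x + 25\right) e^{- 2 x}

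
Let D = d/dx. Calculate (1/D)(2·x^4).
\frac{2 x^{5}}{5}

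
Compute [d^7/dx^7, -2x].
-14\frac{d^{6}}{dx^{6}}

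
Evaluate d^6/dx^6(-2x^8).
- 40320 x^{2}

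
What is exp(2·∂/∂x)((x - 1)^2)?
x^{2} + 2 x + 1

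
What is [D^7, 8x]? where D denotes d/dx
56D^{6}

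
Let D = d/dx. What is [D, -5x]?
-5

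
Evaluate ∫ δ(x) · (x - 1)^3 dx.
-1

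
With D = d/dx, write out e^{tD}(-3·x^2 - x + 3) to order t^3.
- 3 t^{2} - t \left(6 x + 1\right) - 3 x^{2} - x + 3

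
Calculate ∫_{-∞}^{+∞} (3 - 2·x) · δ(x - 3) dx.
-3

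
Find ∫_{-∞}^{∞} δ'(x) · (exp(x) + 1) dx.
-1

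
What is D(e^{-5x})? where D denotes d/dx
- 5 e^{- 5 x}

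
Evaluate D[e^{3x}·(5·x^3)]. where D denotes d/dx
15 x^{2} \left(x + 1\right) e^{3 x}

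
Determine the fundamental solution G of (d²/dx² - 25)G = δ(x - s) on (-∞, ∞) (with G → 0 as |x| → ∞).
-\frac{e^{-5|x-s|}}{10}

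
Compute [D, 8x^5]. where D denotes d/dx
40 x^{4}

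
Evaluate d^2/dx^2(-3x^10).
- 270 x^{8}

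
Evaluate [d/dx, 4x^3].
12 x^{2}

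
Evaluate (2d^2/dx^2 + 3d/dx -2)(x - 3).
9 - 2 x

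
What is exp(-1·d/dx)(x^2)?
x^{2} - 2 x + 1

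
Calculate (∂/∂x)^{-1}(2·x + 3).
x^{2} + 3 x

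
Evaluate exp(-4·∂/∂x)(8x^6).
8 x^{6} - 192 x^{5} + 1920 x^{4} - 10240 x^{3} + 30720 x^{2} - 49152 x + 32768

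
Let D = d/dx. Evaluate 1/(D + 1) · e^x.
\frac{e^{x}}{2}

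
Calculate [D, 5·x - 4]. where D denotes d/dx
5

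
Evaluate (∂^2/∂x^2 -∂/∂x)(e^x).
0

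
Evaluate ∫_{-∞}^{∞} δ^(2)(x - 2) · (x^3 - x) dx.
12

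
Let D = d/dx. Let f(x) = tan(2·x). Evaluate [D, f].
\frac{2}{\cos^{2}{\left(2 x \right)}}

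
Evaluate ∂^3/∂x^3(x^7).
210 x^{4}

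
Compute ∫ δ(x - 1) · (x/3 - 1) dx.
- \frac{2}{3}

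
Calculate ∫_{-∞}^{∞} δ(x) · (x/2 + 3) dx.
3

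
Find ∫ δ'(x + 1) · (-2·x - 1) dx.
2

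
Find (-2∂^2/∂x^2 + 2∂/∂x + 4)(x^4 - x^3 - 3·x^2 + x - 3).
4 x^{4} + 4 x^{3} - 42 x^{2} + 4 x + 2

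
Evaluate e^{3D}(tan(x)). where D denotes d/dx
\tan{\left(x + 3 \right)}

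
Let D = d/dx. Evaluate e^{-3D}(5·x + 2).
5 x - 13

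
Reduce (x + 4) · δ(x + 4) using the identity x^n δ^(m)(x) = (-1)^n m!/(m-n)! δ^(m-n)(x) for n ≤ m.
0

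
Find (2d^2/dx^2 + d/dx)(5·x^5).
25 x^{3} \left(x + 8\right)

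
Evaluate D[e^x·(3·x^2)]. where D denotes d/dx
3 x \left(x + 2\right) e^{x}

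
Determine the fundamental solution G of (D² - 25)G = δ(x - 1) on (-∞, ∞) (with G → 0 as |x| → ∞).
-\frac{e^{-5|x - 1|}}{10}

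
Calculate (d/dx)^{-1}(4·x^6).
\frac{4 x^{7}}{7}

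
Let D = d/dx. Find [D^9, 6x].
54D^{8}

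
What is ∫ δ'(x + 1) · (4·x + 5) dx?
-4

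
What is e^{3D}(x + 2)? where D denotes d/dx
x + 5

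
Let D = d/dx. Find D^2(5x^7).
210 x^{5}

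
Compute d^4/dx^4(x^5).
120 x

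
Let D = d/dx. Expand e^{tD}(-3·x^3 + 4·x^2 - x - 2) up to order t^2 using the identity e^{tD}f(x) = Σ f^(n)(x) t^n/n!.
- t^{2} \left(9 x - 4\right) - t \left(9 x^{2} - 8 x + 1\right) - 3 x^{3} + 4 x^{2} - x - 2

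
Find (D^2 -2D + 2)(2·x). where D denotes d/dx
4 x - 4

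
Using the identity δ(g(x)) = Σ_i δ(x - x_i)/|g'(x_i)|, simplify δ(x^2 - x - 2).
\frac{\delta(x + 1) + \delta(x - 2)}{3}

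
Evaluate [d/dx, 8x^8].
64 x^{7}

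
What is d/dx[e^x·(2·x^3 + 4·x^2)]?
2 x \left(x^{2} + 5 x + 4\right) e^{x}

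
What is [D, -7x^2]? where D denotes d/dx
- 14 x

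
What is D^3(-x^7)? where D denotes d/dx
- 210 x^{4}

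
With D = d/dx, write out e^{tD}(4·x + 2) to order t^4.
4 t + 4 x + 2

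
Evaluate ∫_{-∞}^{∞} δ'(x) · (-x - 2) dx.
1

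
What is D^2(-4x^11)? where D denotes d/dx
- 440 x^{9}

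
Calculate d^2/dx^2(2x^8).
112 x^{6}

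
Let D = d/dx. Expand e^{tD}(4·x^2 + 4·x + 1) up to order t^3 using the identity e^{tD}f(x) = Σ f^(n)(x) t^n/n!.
4 t^{2} + 4 t \left(2 x + 1\right) + 4 x^{2} + 4 x + 1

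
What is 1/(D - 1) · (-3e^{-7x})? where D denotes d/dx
\frac{3 e^{- 7 x}}{8}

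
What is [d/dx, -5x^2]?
- 10 x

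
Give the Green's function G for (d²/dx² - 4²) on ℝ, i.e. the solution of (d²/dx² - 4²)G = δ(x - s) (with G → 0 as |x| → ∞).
-\frac{e^{-4|x-s|}}{8}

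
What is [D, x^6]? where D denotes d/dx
6 x^{5}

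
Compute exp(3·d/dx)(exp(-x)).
e^{- x - 3}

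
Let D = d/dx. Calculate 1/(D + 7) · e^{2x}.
\frac{e^{2 x}}{9}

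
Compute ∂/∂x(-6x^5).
- 30 x^{4}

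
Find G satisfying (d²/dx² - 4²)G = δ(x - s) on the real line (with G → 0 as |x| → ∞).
-\frac{e^{-4|x-s|}}{8}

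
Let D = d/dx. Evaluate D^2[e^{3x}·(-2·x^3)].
- 6 x \left(3 x^{2} + 6 x + 2\right) e^{3 x}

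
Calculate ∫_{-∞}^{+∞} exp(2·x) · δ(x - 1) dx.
e^{2}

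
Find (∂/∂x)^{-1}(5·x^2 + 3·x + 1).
\frac{5 x^{3}}{3} + \frac{3 x^{2}}{2} + x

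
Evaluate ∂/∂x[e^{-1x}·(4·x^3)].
4 x^{2} \left(3 - x\right) e^{- x}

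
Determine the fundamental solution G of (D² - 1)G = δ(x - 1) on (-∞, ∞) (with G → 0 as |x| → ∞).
-\frac{e^{-|x - 1|}}{2}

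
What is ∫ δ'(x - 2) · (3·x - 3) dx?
-3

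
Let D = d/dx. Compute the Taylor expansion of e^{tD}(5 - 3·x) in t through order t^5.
- 3 t - 3 x + 5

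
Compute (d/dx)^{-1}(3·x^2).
x^{3}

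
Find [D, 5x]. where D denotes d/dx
5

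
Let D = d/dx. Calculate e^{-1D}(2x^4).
2 x^{4} - 8 x^{3} + 12 x^{2} - 8 x + 2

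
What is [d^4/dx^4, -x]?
-4\frac{d^{3}}{dx^{3}}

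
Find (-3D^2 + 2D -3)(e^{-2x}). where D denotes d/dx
- 19 e^{- 2 x}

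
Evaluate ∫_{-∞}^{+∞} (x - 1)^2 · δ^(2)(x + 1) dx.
2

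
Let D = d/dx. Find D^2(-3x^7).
- 126 x^{5}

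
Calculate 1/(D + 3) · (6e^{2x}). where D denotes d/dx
\frac{6 e^{2 x}}{5}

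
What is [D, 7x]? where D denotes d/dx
7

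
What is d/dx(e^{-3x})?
- 3 e^{- 3 x}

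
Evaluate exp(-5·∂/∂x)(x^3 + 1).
x^{3} - 15 x^{2} + 75 x - 124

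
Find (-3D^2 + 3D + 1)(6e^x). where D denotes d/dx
6 e^{x}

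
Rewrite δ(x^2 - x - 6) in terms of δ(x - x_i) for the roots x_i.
\frac{\delta(x - 3) + \delta(x + 2)}{5}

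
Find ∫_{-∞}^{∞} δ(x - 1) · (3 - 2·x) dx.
1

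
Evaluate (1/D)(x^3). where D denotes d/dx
\frac{x^{4}}{4}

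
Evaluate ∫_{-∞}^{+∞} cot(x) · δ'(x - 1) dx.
\frac{1}{\sin^{2}{\left(1 \right)}}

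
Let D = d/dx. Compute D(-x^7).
- 7 x^{6}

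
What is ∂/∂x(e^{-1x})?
- e^{- x}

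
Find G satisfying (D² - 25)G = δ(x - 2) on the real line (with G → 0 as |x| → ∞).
-\frac{e^{-5|x - 2|}}{10}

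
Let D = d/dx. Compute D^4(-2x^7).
- 1680 x^{3}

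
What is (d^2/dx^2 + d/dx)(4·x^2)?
8 x + 8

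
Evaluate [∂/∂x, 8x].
8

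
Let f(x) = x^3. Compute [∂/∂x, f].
3 x^{2}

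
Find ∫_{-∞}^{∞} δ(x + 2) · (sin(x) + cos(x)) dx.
- \sin{\left(2 \right)} + \cos{\left(2 \right)}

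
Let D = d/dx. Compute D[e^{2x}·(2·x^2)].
4 x \left(x + 1\right) e^{2 x}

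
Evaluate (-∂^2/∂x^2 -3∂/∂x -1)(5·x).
- 5 x - 15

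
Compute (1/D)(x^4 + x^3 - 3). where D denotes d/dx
\frac{x^{5}}{5} + \frac{x^{4}}{4} - 3 x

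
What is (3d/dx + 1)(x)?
x + 3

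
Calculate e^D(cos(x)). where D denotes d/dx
\cos{\left(x + 1 \right)}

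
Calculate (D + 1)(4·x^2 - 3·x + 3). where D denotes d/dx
x \left(4 x + 5\right)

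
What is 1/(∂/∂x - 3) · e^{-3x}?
- \frac{e^{- 3 x}}{6}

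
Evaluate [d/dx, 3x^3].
9 x^{2}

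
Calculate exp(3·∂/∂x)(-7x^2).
- 7 x^{2} - 42 x - 63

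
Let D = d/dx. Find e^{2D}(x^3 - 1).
x^{3} + 6 x^{2} + 12 x + 7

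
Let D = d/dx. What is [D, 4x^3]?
12 x^{2}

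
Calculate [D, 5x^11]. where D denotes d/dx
55 x^{10}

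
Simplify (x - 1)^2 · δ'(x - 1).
0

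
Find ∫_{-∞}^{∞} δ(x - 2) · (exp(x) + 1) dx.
1 + e^{2}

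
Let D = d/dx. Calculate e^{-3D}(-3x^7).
- 3 x^{7} + 63 x^{6} - 567 x^{5} + 2835 x^{4} - 8505 x^{3} + 15309 x^{2} - 15309 x + 6561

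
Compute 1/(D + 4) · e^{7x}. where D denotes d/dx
\frac{e^{7 x}}{11}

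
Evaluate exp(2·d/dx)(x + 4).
x + 6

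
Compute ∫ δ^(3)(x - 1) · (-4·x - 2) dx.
0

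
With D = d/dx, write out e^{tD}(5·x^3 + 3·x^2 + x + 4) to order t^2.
t^{2} \left(15 x + 3\right) + t \left(15 x^{2} + 6 x + 1\right) + 5 x^{3} + 3 x^{2} + x + 4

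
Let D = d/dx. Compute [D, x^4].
4 x^{3}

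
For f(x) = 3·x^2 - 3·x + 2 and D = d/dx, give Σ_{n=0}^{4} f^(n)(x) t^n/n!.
3 t^{2} + 3 t \left(2 x - 1\right) + 3 x^{2} - 3 x + 2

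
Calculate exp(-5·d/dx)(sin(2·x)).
\sin{\left(2 x - 10 \right)}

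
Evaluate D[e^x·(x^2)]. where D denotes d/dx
x \left(x + 2\right) e^{x}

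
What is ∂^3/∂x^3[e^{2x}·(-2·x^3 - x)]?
\left(- 16 x^{3} - 72 x^{2} - 80 x - 24\right) e^{2 x}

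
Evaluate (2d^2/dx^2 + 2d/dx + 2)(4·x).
8 x + 8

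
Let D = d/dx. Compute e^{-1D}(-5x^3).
- 5 x^{3} + 15 x^{2} - 15 x + 5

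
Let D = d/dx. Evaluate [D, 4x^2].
8 x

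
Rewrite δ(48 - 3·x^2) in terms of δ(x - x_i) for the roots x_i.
\frac{\delta(x - 4) + \delta(x + 4)}{24}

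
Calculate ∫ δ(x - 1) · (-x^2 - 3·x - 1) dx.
-5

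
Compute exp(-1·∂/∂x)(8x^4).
8 x^{4} - 32 x^{3} + 48 x^{2} - 32 x + 8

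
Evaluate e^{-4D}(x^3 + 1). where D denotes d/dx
x^{3} - 12 x^{2} + 48 x - 63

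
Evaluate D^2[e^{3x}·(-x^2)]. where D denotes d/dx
\left(- 9 x^{2} - 12 x - 2\right) e^{3 x}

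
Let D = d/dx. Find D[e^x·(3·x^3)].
3 x^{2} \left(x + 3\right) e^{x}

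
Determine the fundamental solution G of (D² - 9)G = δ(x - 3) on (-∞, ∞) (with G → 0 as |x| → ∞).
-\frac{e^{-3|x - 3|}}{6}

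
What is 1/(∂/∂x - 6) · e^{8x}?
\frac{e^{8 x}}{2}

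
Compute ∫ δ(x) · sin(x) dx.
0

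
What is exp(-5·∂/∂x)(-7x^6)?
- 7 x^{6} + 210 x^{5} - 2625 x^{4} + 17500 x^{3} - 65625 x^{2} + 131250 x - 109375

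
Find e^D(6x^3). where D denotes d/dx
6 x^{3} + 18 x^{2} + 18 x + 6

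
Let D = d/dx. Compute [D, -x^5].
- 5 x^{4}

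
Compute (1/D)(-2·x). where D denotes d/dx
- x^{2}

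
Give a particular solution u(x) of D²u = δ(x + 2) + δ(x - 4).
\frac{|x + 2|}{2} + \frac{|x - 4|}{2}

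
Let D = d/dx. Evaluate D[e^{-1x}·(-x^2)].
x \left(x - 2\right) e^{- x}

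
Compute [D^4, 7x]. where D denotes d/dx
28D^{3}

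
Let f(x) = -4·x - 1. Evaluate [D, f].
-4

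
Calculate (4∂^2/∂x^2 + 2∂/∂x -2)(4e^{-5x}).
352 e^{- 5 x}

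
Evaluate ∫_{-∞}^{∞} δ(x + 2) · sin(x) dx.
- \sin{\left(2 \right)}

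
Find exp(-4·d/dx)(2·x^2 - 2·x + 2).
2 x^{2} - 18 x + 42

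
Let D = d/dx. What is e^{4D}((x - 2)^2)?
x^{2} + 4 x + 4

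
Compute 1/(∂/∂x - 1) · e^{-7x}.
- \frac{e^{- 7 x}}{8}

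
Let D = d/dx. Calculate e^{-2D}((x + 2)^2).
x^{2}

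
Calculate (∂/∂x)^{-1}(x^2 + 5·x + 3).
\frac{x^{3}}{3} + \frac{5 x^{2}}{2} + 3 x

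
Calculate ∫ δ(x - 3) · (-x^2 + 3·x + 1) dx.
1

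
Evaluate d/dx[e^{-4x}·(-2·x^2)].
4 x \left(2 x - 1\right) e^{- 4 x}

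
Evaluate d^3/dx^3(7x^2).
0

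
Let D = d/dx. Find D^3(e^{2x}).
8 e^{2 x}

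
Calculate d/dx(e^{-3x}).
- 3 e^{- 3 x}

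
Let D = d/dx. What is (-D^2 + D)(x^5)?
5 x^{3} \left(x - 4\right)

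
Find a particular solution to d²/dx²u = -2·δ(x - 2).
-|x - 2|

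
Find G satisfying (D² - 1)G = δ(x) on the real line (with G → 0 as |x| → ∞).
-\frac{e^{-|x|}}{2}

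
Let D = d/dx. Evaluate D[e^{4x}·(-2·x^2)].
4 x \left(- 2 x - 1\right) e^{4 x}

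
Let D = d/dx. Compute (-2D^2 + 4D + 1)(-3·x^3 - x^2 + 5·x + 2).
- 3 x^{3} - 37 x^{2} + 33 x + 26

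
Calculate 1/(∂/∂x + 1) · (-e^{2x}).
- \frac{e^{2 x}}{3}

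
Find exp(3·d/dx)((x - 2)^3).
x^{3} + 3 x^{2} + 3 x + 1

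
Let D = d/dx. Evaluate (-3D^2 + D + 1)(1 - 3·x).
- 3 x - 2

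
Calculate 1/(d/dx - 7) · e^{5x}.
- \frac{e^{5 x}}{2}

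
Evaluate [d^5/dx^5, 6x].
30\frac{d^{4}}{dx^{4}}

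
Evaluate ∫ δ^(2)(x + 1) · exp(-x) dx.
e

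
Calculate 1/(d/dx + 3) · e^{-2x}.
e^{- 2 x}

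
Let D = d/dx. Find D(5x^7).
35 x^{6}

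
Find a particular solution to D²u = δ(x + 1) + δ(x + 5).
\frac{|x + 1|}{2} + \frac{|x + 5|}{2}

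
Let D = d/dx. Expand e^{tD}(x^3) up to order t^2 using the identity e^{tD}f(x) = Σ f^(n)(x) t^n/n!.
x \left(3 t^{2} + 3 t x + x^{2}\right)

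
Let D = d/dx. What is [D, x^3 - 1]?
3 x^{2}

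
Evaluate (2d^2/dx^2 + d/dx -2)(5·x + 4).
- 10 x - 3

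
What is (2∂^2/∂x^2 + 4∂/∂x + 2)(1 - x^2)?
- 2 x^{2} - 8 x - 2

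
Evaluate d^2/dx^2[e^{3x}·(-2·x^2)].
\left(- 18 x^{2} - 24 x - 4\right) e^{3 x}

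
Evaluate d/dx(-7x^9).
- 63 x^{8}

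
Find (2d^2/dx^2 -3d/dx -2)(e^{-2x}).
12 e^{- 2 x}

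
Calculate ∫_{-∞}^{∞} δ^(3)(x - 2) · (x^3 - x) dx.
-6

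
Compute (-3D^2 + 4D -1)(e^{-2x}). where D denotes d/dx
- 21 e^{- 2 x}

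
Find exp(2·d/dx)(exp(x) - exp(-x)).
2 \sinh{\left(x + 2 \right)}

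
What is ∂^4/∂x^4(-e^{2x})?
- 16 e^{2 x}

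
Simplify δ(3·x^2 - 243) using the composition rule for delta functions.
\frac{\delta(x - 9) + \delta(x + 9)}{54}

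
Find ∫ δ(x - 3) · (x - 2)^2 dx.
1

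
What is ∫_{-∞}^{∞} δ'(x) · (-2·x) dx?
2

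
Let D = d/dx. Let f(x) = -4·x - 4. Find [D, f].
-4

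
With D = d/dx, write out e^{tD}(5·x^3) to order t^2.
5 x \left(3 t^{2} + 3 t x + x^{2}\right)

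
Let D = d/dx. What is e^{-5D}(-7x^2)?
- 7 x^{2} + 70 x - 175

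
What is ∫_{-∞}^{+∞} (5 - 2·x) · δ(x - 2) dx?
1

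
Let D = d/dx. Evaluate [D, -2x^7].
- 14 x^{6}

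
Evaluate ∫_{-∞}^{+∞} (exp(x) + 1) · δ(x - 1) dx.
1 + e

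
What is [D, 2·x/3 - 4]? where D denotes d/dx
\frac{2}{3}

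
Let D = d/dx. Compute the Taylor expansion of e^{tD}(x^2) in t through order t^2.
t^{2} + 2 t x + x^{2}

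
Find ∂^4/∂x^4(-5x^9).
- 15120 x^{5}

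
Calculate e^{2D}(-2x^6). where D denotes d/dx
- 2 x^{6} - 24 x^{5} - 120 x^{4} - 320 x^{3} - 480 x^{2} - 384 x - 128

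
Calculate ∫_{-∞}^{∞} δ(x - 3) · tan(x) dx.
\tan{\left(3 \right)}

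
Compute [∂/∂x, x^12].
12 x^{11}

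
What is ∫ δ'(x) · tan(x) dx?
-1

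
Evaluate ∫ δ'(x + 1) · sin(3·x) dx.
- 3 \cos{\left(3 \right)}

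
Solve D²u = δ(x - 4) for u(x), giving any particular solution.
\frac{|x - 4|}{2}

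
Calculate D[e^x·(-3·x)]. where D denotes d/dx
3 \left(- x - 1\right) e^{x}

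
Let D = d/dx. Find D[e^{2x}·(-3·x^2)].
6 x \left(- x - 1\right) e^{2 x}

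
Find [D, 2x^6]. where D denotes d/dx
12 x^{5}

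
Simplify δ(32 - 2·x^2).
\frac{\delta(x - 4) + \delta(x + 4)}{16}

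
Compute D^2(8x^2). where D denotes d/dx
16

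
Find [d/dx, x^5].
5 x^{4}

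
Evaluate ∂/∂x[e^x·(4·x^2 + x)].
\left(4 x^{2} + 9 x + 1\right) e^{x}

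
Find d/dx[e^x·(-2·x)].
2 \left(- x - 1\right) e^{x}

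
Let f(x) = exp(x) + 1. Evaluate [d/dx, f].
e^{x}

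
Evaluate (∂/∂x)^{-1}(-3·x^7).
- \frac{3 x^{8}}{8}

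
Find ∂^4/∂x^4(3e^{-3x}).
243 e^{- 3 x}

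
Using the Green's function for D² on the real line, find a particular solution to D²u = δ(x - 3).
\frac{|x - 3|}{2}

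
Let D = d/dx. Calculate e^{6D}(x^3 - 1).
x^{3} + 18 x^{2} + 108 x + 215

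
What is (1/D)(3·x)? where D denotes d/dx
\frac{3 x^{2}}{2}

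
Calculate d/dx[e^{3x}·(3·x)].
\left(9 x + 3\right) e^{3 x}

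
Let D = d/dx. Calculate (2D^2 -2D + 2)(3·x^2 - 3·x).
6 x^{2} - 18 x + 18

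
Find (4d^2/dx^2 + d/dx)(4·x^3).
12 x \left(x + 8\right)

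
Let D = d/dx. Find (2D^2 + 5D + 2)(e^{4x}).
54 e^{4 x}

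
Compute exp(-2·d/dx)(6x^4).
6 x^{4} - 48 x^{3} + 144 x^{2} - 192 x + 96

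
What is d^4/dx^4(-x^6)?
- 360 x^{2}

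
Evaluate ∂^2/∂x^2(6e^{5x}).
150 e^{5 x}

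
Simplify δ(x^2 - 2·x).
\frac{\delta(x - 2) + \delta(x)}{2}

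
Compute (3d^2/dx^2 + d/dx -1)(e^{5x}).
79 e^{5 x}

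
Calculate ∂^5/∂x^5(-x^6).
- 720 x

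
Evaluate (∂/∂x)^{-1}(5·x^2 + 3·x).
\frac{5 x^{3}}{3} + \frac{3 x^{2}}{2}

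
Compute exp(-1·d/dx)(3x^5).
3 x^{5} - 15 x^{4} + 30 x^{3} - 30 x^{2} + 15 x - 3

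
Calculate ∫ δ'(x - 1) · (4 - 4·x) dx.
4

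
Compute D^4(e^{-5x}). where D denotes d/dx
625 e^{- 5 x}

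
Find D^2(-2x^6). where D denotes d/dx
- 60 x^{4}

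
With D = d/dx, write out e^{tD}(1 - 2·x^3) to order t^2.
- 6 t^{2} x - 6 t x^{2} - 2 x^{3} + 1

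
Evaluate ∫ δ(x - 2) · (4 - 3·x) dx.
-2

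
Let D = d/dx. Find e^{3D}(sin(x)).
\sin{\left(x + 3 \right)}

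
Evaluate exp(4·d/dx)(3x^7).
3 x^{7} + 84 x^{6} + 1008 x^{5} + 6720 x^{4} + 26880 x^{3} + 64512 x^{2} + 86016 x + 49152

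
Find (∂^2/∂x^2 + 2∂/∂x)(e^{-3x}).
3 e^{- 3 x}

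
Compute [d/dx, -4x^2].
- 8 x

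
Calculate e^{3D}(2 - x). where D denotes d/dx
- x - 1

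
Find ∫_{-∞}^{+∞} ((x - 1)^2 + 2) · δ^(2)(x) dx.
2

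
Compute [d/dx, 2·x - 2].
2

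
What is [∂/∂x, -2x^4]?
- 8 x^{3}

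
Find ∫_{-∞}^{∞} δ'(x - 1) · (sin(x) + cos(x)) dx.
- \cos{\left(1 \right)} + \sin{\left(1 \right)}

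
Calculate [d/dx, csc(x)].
- \cot{\left(x \right)} \csc{\left(x \right)}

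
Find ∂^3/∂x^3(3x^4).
72 x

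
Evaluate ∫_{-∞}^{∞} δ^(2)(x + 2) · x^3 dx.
-12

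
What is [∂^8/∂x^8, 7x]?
56\frac{d^{7}}{dx^{7}}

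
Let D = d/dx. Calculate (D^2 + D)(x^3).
3 x \left(x + 2\right)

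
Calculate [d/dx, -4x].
-4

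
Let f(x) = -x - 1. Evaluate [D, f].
-1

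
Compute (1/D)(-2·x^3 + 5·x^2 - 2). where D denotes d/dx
- \frac{x^{4}}{2} + \frac{5 x^{3}}{3} - 2 x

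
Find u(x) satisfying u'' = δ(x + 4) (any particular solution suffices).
\frac{|x + 4|}{2}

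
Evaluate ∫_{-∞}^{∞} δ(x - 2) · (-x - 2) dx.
-4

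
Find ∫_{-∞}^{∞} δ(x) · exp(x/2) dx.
1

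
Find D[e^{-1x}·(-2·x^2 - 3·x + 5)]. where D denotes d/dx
\left(2 x^{2} - x - 8\right) e^{- x}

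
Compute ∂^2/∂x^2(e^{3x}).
9 e^{3 x}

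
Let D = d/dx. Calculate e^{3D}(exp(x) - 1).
e^{x + 3} - 1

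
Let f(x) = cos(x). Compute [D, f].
- \sin{\left(x \right)}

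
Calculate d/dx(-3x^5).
- 15 x^{4}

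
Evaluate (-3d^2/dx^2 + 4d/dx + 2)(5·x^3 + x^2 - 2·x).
10 x^{3} + 62 x^{2} - 86 x - 14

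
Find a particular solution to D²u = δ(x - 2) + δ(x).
\frac{|x - 2|}{2} + \frac{|x|}{2}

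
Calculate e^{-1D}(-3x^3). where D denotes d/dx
- 3 x^{3} + 9 x^{2} - 9 x + 3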